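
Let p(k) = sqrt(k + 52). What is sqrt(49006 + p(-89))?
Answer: sqrt(49006 + I*sqrt(37)) ≈ 221.37 + 0.014*I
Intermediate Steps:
p(k) = sqrt(52 + k)
sqrt(49006 + p(-89)) = sqrt(49006 + sqrt(52 - 89)) = sqrt(49006 + sqrt(-37)) = sqrt(49006 + I*sqrt(37))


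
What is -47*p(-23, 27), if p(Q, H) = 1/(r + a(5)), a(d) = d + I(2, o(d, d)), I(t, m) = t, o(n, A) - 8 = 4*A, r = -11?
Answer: 47/4 ≈ 11.750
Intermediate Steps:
o(n, A) = 8 + 4*A
a(d) = 2 + d (a(d) = d + 2 = 2 + d)
p(Q, H) = -1/4 (p(Q, H) = 1/(-11 + (2 + 5)) = 1/(-11 + 7) = 1/(-4) = -1/4)
-47*p(-23, 27) = -47*(-1/4) = 47/4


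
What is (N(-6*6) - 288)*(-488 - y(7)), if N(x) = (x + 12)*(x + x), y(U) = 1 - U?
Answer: -694080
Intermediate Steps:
N(x) = 2*x*(12 + x) (N(x) = (12 + x)*(2*x) = 2*x*(12 + x))
(N(-6*6) - 288)*(-488 - y(7)) = (2*(-6*6)*(12 - 6*6) - 288)*(-488 - (1 - 1*7)) = (2*(-36)*(12 - 36) - 288)*(-488 - (1 - 7)) = (2*(-36)*(-24) - 288)*(-488 - 1*(-6)) = (1728 - 288)*(-488 + 6) = 1440*(-482) = -694080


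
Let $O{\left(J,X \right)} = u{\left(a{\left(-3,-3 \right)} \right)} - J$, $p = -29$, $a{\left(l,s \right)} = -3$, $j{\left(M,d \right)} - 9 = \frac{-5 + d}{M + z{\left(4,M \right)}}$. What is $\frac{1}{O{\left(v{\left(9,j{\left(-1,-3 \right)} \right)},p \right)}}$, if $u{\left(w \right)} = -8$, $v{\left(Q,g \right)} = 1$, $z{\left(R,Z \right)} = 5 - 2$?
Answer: $- \frac{1}{9} \approx -0.11111$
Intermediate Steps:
$z{\left(R,Z \right)} = 3$
$j{\left(M,d \right)} = 9 + \frac{-5 + d}{3 + M}$ ($j{\left(M,d \right)} = 9 + \frac{-5 + d}{M + 3} = 9 + \frac{-5 + d}{3 + M}$)
$O{\left(J,X \right)} = -8 - J$
$\frac{1}{O{\left(v{\left(9,j{\left(-1,-3 \right)} \right)},p \right)}} = \frac{1}{-8 - 1} = \frac{1}{-9} = - \frac{1}{9}$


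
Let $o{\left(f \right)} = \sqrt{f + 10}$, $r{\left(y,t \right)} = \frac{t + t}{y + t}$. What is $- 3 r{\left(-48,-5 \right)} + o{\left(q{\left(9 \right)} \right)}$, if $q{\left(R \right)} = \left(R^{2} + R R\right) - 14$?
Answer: $- \frac{30}{53} + \sqrt{158} \approx 12.004$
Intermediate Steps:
$r{\left(y,t \right)} = \frac{2 t}{t + y}$
$q{\left(R \right)} = -14 + 2 R^{2}$ ($q{\left(R \right)} = \left(R^{2} + R^{2}\right) - 14 = 2 R^{2} - 14 = -14 + 2 R^{2}$)
$o{\left(f \right)} = \sqrt{10 + f}$
$- 3 r{\left(-48,-5 \right)} + o{\left(q{\left(9 \right)} \right)} = - 3 \cdot 2 \left(-5\right) \frac{1}{-5 - 48} + \sqrt{10 - \left(14 - 2 \cdot 9^{2}\right)} = - 3 \cdot 2 \left(-5\right) \frac{1}{-53} + \sqrt{10 + \left(-14 + 2 \cdot 81\right)} = - 3 \cdot 2 \left(-5\right) \left(- \frac{1}{53}\right) + \sqrt{10 + \left(-14 + 162\right)} = \left(-3\right) \frac{10}{53} + \sqrt{10 + 148} = - \frac{30}{53} + \sqrt{158}$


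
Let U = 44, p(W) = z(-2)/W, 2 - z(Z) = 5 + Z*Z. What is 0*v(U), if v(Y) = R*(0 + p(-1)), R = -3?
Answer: 0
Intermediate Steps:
z(Z) = -3 - Z**2 (z(Z) = 2 - (5 + Z*Z) = 2 - (5 + Z**2) = 2 + (-5 - Z**2) = -3 - Z**2)
p(W) = -7/W (p(W) = (-3 - 1*(-2)**2)/W = (-3 - 1*4)/W = (-3 - 4)/W = -7/W)
v(Y) = -21 (v(Y) = -3*(0 - 7/(-1)) = -3*(0 - 7*(-1)) = -3*(0 + 7) = -3*7 = -21)
0*v(U) = 0*(-21) = 0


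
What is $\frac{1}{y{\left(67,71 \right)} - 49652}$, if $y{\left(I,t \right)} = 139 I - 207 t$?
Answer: $- \frac{1}{55036} \approx -1.817 \cdot 10^{-5}$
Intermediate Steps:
$y{\left(I,t \right)} = - 207 t + 139 I$
$\frac{1}{y{\left(67,71 \right)} - 49652} = \frac{1}{\left(\left(-207\right) 71 + 139 \cdot 67\right) - 49652} = \frac{1}{\left(-14697 + 9313\right) - 49652} = \frac{1}{-5384 - 49652} = \frac{1}{-55036} = - \frac{1}{55036}$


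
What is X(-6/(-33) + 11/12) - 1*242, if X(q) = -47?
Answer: -289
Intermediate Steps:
X(-6/(-33) + 11/12) - 1*242 = -47 - 1*242 = -47 - 242 = -289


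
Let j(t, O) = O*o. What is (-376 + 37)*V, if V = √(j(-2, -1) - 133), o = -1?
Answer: -678*I*√33 ≈ -3894.8*I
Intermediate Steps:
j(t, O) = -O (j(t, O) = O*(-1) = -O)
V = 2*I*√33 (V = √(-1*(-1) - 133) = √(1 - 133) = √(-132) = 2*I*√33 ≈ 11.489*I)
(-376 + 37)*V = (-376 + 37)*(2*I*√33) = -678*I*√33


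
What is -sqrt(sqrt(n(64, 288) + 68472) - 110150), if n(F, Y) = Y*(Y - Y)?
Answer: -I*sqrt(110150 - 6*sqrt(1902)) ≈ -331.49*I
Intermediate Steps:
n(F, Y) = 0 (n(F, Y) = Y*0 = 0)
-sqrt(sqrt(n(64, 288) + 68472) - 110150) = -sqrt(sqrt(0 + 68472) - 110150) = -sqrt(sqrt(68472) - 110150) = -sqrt(6*sqrt(1902) - 110150) = -sqrt(-110150 + 6*sqrt(1902))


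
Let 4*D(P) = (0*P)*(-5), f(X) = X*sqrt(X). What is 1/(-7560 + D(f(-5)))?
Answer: -1/7560 ≈ -0.00013228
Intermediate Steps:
f(X) = X**(3/2)
D(P) = 0 (D(P) = ((0*P)*(-5))/4 = (0*(-5))/4 = (1/4)*0 = 0)
1/(-7560 + D(f(-5))) = 1/(-7560 + 0) = 1/(-7560) = -1/7560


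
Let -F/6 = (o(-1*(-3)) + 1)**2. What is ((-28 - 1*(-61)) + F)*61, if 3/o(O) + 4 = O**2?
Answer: 26901/25 ≈ 1076.0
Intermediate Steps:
o(O) = 3/(-4 + O**2)
F = -384/25 (F = -6*(3/(-4 + (-1*(-3))**2) + 1)**2 = -6*(3/(-4 + 3**2) + 1)**2 = -6*(3/(-4 + 9) + 1)**2 = -6*(3/5 + 1)**2 = -6*(8/5)**2 = -6*64/25 = -384/25 ≈ -15.360)
((-28 - 1*(-61)) + F)*61 = ((-28 - 1*(-61)) - 384/25)*61 = ((-28 + 61) - 384/25)*61 = (33 - 384/25)*61 = (441/25)*61 = 26901/25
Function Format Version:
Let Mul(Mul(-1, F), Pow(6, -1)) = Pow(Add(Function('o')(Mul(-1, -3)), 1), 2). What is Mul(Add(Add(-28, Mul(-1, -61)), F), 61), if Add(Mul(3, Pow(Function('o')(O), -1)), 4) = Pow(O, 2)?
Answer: Rational(26901, 25) ≈ 1076.0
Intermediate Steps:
Function('o')(O) = Mul(3, Pow(Add(-4, Pow(O, 2)), -1))
F = Rational(-384, 25) (F = Mul(-6, Pow(Add(Mul(3, Pow(Add(-4, Pow(Mul(-1, -3), 2)), -1)), 1), 2)) = Mul(-6, Pow(Add(Mul(3, Pow(Add(-4, Pow(3, 2)), -1)), 1), 2)) = Mul(-6, Pow(Add(Mul(3, Pow(Add(-4, 9), -1)), 1), 2)) = Mul(-6, Pow(Add(Mul(3, Pow(5, -1)), 1), 2)) = Mul(-6, Pow(Add(Mul(3, Rational(1, 5)), 1), 2)) = Mul(-6, Pow(Add(Rational(3, 5), 1), 2)) = Mul(-6, Pow(Rational(8, 5), 2)) = Mul(-6, Rational(64, 25)) = Rational(-384, 25) ≈ -15.360)
Mul(Add(Add(-28, Mul(-1, -61)), F), 61) = Mul(Add(Add(-28, Mul(-1, -61)), Rational(-384, 25)), 61) = Mul(Add(Add(-28, 61), Rational(-384, 25)), 61) = Mul(Add(33, Rational(-384, 25)), 61) = Mul(Rational(441, 25), 61) = Rational(26901, 25)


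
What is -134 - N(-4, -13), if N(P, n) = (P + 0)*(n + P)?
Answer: -202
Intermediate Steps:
N(P, n) = P*(P + n)
-134 - N(-4, -13) = -134 - (-4)*(-4 - 13) = -134 - (-4)*(-17) = -134 - 1*68 = -134 - 68 = -202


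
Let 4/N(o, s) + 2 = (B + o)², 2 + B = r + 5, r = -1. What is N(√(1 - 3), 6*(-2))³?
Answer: I*√2/4 ≈ 0.35355*I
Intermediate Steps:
B = 2 (B = -2 + (-1 + 5) = -2 + 4 = 2)
N(o, s) = 4/(-2 + (2 + o)²)
N(√(1 - 3), 6*(-2))³ = (4/(-2 + (2 + √(1 - 3))²))³ = (4/(-2 + (2 + √(-2))²))³ = (4/(-2 + (2 + I*√2)²))³ = 64/(-2 + (2 + I*√2)²)³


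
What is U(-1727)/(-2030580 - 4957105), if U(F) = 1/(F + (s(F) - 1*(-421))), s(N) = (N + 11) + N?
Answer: 1/33184516065 ≈ 3.0135e-11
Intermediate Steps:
s(N) = 11 + 2*N (s(N) = (11 + N) + N = 11 + 2*N)
U(F) = 1/(432 + 3*F) (U(F) = 1/(F + ((11 + 2*F) - 1*(-421))) = 1/(F + ((11 + 2*F) + 421)) = 1/(F + (432 + 2*F)) = 1/(432 + 3*F))
U(-1727)/(-2030580 - 4957105) = (1/(3*(144 - 1727)))/(-2030580 - 4957105) = ((⅓)/(-1583))/(-6987685) = ((⅓)*(-1/1583))*(-1/6987685) = -1/4749*(-1/6987685) = 1/33184516065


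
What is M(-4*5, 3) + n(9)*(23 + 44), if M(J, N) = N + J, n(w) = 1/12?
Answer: -137/12 ≈ -11.417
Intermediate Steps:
n(w) = 1/12
M(J, N) = J + N
M(-4*5, 3) + n(9)*(23 + 44) = (-4*5 + 3) + (23 + 44)/12 = (-20 + 3) + (1/12)*67 = -17 + 67/12 = -137/12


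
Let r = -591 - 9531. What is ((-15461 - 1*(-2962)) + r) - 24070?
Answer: -46691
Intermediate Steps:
r = -10122
((-15461 - 1*(-2962)) + r) - 24070 = ((-15461 - 1*(-2962)) - 10122) - 24070 = ((-15461 + 2962) - 10122) - 24070 = (-12499 - 10122) - 24070 = -22621 - 24070 = -46691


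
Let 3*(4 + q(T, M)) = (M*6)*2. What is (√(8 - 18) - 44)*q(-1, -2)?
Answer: 528 - 12*I*√10 ≈ 528.0 - 37.947*I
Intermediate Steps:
q(T, M) = -4 + 4*M (q(T, M) = -4 + ((M*6)*2)/3 = -4 + ((6*M)*2)/3 = -4 + (12*M)/3 = -4 + 4*M)
(√(8 - 18) - 44)*q(-1, -2) = (√(8 - 18) - 44)*(-4 + 4*(-2)) = (√(-10) - 44)*(-4 - 8) = (I*√10 - 44)*(-12) = (-44 + I*√10)*(-12) = 528 - 12*I*√10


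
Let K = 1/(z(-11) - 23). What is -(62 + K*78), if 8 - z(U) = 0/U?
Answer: -284/5 ≈ -56.800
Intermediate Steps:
z(U) = 8 (z(U) = 8 - 0/U = 8 - 1*0 = 8 + 0 = 8)
K = -1/15 (K = 1/(8 - 23) = 1/(-15) = -1/15 ≈ -0.066667)
-(62 + K*78) = -(62 - 1/15*78) = -(62 - 26/5) = -1*284/5 = -284/5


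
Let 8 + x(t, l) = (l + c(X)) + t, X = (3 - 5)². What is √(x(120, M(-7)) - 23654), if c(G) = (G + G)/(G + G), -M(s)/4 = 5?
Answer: I*√23561 ≈ 153.5*I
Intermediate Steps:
M(s) = -20 (M(s) = -4*5 = -20)
X = 4 (X = (-2)² = 4)
c(G) = 1 (c(G) = (2*G)/((2*G)) = (2*G)*(1/(2*G)) = 1)
x(t, l) = -7 + l + t (x(t, l) = -8 + ((l + 1) + t) = -8 + ((1 + l) + t) = -8 + (1 + l + t) = -7 + l + t)
√(x(120, M(-7)) - 23654) = √((-7 - 20 + 120) - 23654) = √(93 - 23654) = √(-23561) = I*√23561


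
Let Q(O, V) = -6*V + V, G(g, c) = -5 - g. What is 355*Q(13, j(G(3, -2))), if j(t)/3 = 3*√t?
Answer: -31950*I*√2 ≈ -45184.0*I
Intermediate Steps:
j(t) = 9*√t (j(t) = 3*(3*√t) = 9*√t)
Q(O, V) = -5*V
355*Q(13, j(G(3, -2))) = 355*(-45*√(-5 - 1*3)) = 355*(-45*√(-5 - 3)) = 355*(-45*√(-8)) = 355*(-45*2*I*√2) = 355*(-90*I*√2) = -31950*I*√2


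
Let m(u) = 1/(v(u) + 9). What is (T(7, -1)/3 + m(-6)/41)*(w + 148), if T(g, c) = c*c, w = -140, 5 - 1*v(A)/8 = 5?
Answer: 992/369 ≈ 2.6883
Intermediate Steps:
v(A) = 0 (v(A) = 40 - 8*5 = 40 - 40 = 0)
T(g, c) = c**2
m(u) = 1/9 (m(u) = 1/(0 + 9) = 1/9)
(T(7, -1)/3 + m(-6)/41)*(w + 148) = ((-1)**2/3 + (1/9)/41)*(-140 + 148) = (1*(1/3) + (1/9)*(1/41))*8 = (1/3 + 1/369)*8 = (124/369)*8 = 992/369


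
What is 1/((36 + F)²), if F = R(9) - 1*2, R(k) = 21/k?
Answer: 9/11881 ≈ 0.00075751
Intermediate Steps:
F = ⅓ (F = 21/9 - 1*2 = 21*(⅑) - 2 = 7/3 - 2 = ⅓ ≈ 0.33333)
1/((36 + F)²) = 1/((36 + ⅓)²) = 1/((109/3)²) = 1/(11881/9) = 9/11881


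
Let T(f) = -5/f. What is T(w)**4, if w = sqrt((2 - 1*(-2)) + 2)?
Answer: 625/36 ≈ 17.361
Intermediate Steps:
w = sqrt(6) (w = sqrt((2 + 2) + 2) = sqrt(4 + 2) = sqrt(6) ≈ 2.4495)
T(w)**4 = (-5*sqrt(6)/6)**4 = 625/36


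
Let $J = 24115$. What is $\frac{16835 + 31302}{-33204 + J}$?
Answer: $- \frac{48137}{9089} \approx -5.2962$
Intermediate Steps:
$\frac{16835 + 31302}{-33204 + J} = \frac{16835 + 31302}{-33204 + 24115} = \frac{48137}{-9089} = 48137 \left(- \frac{1}{9089}\right) = - \frac{48137}{9089}$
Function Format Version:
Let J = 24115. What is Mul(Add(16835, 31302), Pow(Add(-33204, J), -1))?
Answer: Rational(-48137, 9089) ≈ -5.2962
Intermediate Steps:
Mul(Add(16835, 31302), Pow(Add(-33204, J), -1)) = Mul(Add(16835, 31302), Pow(Add(-33204, 24115), -1)) = Mul(48137, Pow(-9089, -1)) = Mul(48137, Rational(-1, 9089)) = Rational(-48137, 9089)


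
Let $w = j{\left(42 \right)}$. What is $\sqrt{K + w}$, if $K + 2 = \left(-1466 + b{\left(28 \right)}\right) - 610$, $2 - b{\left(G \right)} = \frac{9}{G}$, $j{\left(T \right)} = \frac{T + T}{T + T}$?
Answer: $\frac{i \sqrt{406763}}{14} \approx 45.556 i$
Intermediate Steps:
$j{\left(T \right)} = 1$ ($j{\left(T \right)} = \frac{2 T}{2 T} = 2 T \frac{1}{2 T} = 1$)
$b{\left(G \right)} = 2 - \frac{9}{G}$
$w = 1$
$K = - \frac{58137}{28}$ ($K = -2 - \frac{58081}{28} = - \frac{58137}{28} \approx -2076.3$)
$\sqrt{K + w} = \sqrt{- \frac{58137}{28} + 1} = \sqrt{- \frac{58109}{28}} = \frac{i \sqrt{406763}}{14}$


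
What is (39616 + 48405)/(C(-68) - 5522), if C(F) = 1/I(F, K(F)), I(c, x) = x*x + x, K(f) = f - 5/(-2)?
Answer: -1487466879/93316274 ≈ -15.940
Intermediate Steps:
K(f) = 5/2 + f (K(f) = f - 5*(-1)/2 = f - 1*(-5/2) = f + 5/2 = 5/2 + f)
I(c, x) = x + x² (I(c, x) = x² + x = x + x²)
C(F) = 1/((5/2 + F)*(7/2 + F)) (C(F) = 1/((5/2 + F)*(1 + (5/2 + F))) = 1/((5/2 + F)*(7/2 + F)))
(39616 + 48405)/(C(-68) - 5522) = (39616 + 48405)/(4/((5 + 2*(-68))*(7 + 2*(-68))) - 5522) = 88021/(4/((5 - 136)*(7 - 136)) - 5522) = 88021/(4/(-131*(-129)) - 5522) = 88021/(4*(-1/131)*(-1/129) - 5522) = 88021/(4/16899 - 5522) = 88021/(-93316274/16899) = 88021*(-16899/93316274) = -1487466879/93316274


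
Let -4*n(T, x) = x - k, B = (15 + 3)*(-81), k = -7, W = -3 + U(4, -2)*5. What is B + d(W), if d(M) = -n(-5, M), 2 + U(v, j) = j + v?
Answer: -1457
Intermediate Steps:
U(v, j) = -2 + j + v (U(v, j) = -2 + (j + v) = -2 + j + v)
W = -3 (W = -3 + (-2 - 2 + 4)*5 = -3 + 0*5 = -3 + 0 = -3)
B = -1458 (B = 18*(-81) = -1458)
n(T, x) = -7/4 - x/4 (n(T, x) = -(x - 1*(-7))/4 = -(x + 7)/4 = -(7 + x)/4 = -7/4 - x/4)
d(M) = 7/4 + M/4 (d(M) = -(-7/4 - M/4) = 7/4 + M/4)
B + d(W) = -1458 + (7/4 + (1/4)*(-3)) = -1458 + (7/4 - 3/4) = -1458 + 1 = -1457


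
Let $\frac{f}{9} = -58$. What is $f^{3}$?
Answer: $-142236648$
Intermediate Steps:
$f = -522$ ($f = 9 \left(-58\right) = -522$)
$f^{3} = \left(-522\right)^{3} = -142236648$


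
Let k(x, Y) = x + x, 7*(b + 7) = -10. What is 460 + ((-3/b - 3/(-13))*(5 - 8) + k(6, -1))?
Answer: 360674/767 ≈ 470.24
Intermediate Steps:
b = -59/7 (b = -7 + (⅐)*(-10) = -7 - 10/7 = -59/7 ≈ -8.4286)
k(x, Y) = 2*x
460 + ((-3/b - 3/(-13))*(5 - 8) + k(6, -1)) = 460 + ((-3/(-59/7) - 3/(-13))*(5 - 8) + 2*6) = 460 + ((-3*(-7/59) - 3*(-1/13))*(-3) + 12) = 460 + ((21/59 + 3/13)*(-3) + 12) = 460 + ((450/767)*(-3) + 12) = 460 + (-1350/767 + 12) = 460 + 7854/767 = 360674/767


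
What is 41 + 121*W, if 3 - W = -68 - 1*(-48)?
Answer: 2824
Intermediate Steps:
W = 23 (W = 3 - (-68 - 1*(-48)) = 3 - (-68 + 48) = 3 - 1*(-20) = 3 + 20 = 23)
41 + 121*W = 41 + 121*23 = 41 + 2783 = 2824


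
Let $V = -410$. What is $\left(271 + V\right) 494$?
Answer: $-68666$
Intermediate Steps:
$\left(271 + V\right) 494 = \left(271 - 410\right) 494 = \left(-139\right) 494 = -68666$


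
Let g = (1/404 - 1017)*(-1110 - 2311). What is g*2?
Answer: 1405576007/202 ≈ 6.9583e+6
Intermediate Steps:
g = 1405576007/404 (g = (1/404 - 1017)*(-3421) = -410867/404*(-3421) = 1405576007/404 ≈ 3.4791e+6)
g*2 = (1405576007/404)*2 = 1405576007/202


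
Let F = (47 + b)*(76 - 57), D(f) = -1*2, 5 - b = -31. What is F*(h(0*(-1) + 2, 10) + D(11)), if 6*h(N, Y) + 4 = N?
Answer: -11039/3 ≈ -3679.7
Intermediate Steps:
b = 36 (b = 5 - 1*(-31) = 5 + 31 = 36)
D(f) = -2
h(N, Y) = -2/3 + N/6
F = 1577 (F = (47 + 36)*(76 - 57) = 83*19 = 1577)
F*(h(0*(-1) + 2, 10) + D(11)) = 1577*((-2/3 + (0*(-1) + 2)/6) - 2) = 1577*((-2/3 + (0 + 2)/6) - 2) = 1577*((-2/3 + (1/6)*2) - 2) = 1577*((-2/3 + 1/3) - 2) = 1577*(-1/3 - 2) = 1577*(-7/3) = -11039/3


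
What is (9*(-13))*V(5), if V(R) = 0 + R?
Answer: -585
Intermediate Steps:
V(R) = R
(9*(-13))*V(5) = (9*(-13))*5 = -117*5 = -585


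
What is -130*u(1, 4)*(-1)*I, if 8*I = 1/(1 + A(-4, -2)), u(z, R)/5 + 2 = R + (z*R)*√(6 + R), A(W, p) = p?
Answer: -325/2 - 325*√10 ≈ -1190.2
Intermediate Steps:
u(z, R) = -10 + 5*R + 5*R*z*√(6 + R) (u(z, R) = -10 + 5*(R + (z*R)*√(6 + R)) = -10 + 5*(R + (R*z)*√(6 + R)) = -10 + 5*(R + R*z*√(6 + R)) = -10 + (5*R + 5*R*z*√(6 + R)) = -10 + 5*R + 5*R*z*√(6 + R))
I = -⅛ (I = 1/(8*(1 - 2)) = (⅛)/(-1) = (⅛)*(-1) = -⅛ ≈ -0.12500)
-130*u(1, 4)*(-1)*I = -130*(-10 + 5*4 + 5*4*1*√(6 + 4))*(-1)*(-1)/8 = -130*(-10 + 20 + 5*4*1*√10)*(-1)*(-1)/8 = -130*(-10 + 20 + 20*√10)*(-1)*(-1)/8 = -130*(10 + 20*√10)*(-1)*(-1)/8 = -130*(-10 - 20*√10)*(-1)/8 = -130*(5/4 + 5*√10/2) = -325/2 - 325*√10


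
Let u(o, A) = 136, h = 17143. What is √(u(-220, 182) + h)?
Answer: √17279 ≈ 131.45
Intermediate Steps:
√(u(-220, 182) + h) = √(136 + 17143) = √17279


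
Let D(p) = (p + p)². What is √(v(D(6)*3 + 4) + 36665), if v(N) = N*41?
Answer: √54541 ≈ 233.54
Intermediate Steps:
D(p) = 4*p² (D(p) = (2*p)² = 4*p²)
v(N) = 41*N
√(v(D(6)*3 + 4) + 36665) = √(41*((4*6²)*3 + 4) + 36665) = √(41*((4*36)*3 + 4) + 36665) = √(41*(144*3 + 4) + 36665) = √(41*(432 + 4) + 36665) = √(41*436 + 36665) = √(17876 + 36665) = √54541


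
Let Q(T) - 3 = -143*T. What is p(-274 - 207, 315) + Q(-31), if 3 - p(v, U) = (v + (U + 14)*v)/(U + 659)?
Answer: 2241158/487 ≈ 4602.0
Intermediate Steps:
p(v, U) = 3 - (v + v*(14 + U))/(659 + U) (p(v, U) = 3 - (v + (U + 14)*v)/(U + 659) = 3 - (v + (14 + U)*v)/(659 + U) = 3 - (v + v*(14 + U))/(659 + U))
Q(T) = 3 - 143*T
p(-274 - 207, 315) + Q(-31) = (1977 - 15*(-274 - 207) + 3*315 - 1*315*(-274 - 207))/(659 + 315) + (3 - 143*(-31)) = (1977 - 15*(-481) + 945 - 1*315*(-481))/974 + (3 + 4433) = (1977 + 7215 + 945 + 151515)/974 + 4436 = (1/974)*161652 + 4436 = 80826/487 + 4436 = 2241158/487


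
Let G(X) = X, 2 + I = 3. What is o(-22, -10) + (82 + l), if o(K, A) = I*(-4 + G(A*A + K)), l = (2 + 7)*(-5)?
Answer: 111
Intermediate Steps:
I = 1 (I = -2 + 3 = 1)
l = -45 (l = 9*(-5) = -45)
o(K, A) = -4 + K + A² (o(K, A) = 1*(-4 + (A*A + K)) = 1*(-4 + (A² + K)) = 1*(-4 + (K + A²)) = 1*(-4 + K + A²) = -4 + K + A²)
o(-22, -10) + (82 + l) = (-4 - 22 + (-10)²) + (82 - 45) = (-4 - 22 + 100) + 37 = 74 + 37 = 111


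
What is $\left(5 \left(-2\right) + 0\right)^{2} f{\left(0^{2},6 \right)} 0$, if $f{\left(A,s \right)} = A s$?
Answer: $0$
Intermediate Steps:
$\left(5 \left(-2\right) + 0\right)^{2} f{\left(0^{2},6 \right)} 0 = \left(5 \left(-2\right) + 0\right)^{2} \cdot 0^{2} \cdot 6 \cdot 0 = \left(-10 + 0\right)^{2} \cdot 0 \cdot 6 \cdot 0 = \left(-10\right)^{2} \cdot 0 \cdot 0 = 100 \cdot 0 \cdot 0 = 0 \cdot 0 = 0$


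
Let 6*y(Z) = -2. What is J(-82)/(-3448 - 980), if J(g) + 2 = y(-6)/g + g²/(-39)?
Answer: 185917/4720248 ≈ 0.039387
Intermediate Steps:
y(Z) = -⅓ (y(Z) = (⅙)*(-2) = -⅓)
J(g) = -2 - 1/(3*g) - g²/39 (J(g) = -2 + (-1/(3*g) + g²/(-39)) = -2 + (-1/(3*g) + g²*(-1/39)) = -2 + (-1/(3*g) - g²/39) = -2 - 1/(3*g) - g²/39)
J(-82)/(-3448 - 980) = ((1/39)*(-13 - 82*(-78 - 1*(-82)²))/(-82))/(-3448 - 980) = ((1/39)*(-1/82)*(-13 - 82*(-78 - 1*6724)))/(-4428) = ((1/39)*(-1/82)*(-13 - 82*(-78 - 6724)))*(-1/4428) = ((1/39)*(-1/82)*(-13 - 82*(-6802)))*(-1/4428) = ((1/39)*(-1/82)*(-13 + 557764))*(-1/4428) = ((1/39)*(-1/82)*557751)*(-1/4428) = -185917/1066*(-1/4428) = 185917/4720248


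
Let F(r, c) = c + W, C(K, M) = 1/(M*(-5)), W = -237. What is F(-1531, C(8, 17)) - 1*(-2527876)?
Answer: 214849314/85 ≈ 2.5276e+6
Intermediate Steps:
C(K, M) = -1/(5*M) (C(K, M) = 1/(-5*M) = -1/(5*M))
F(r, c) = -237 + c (F(r, c) = c - 237 = -237 + c)
F(-1531, C(8, 17)) - 1*(-2527876) = (-237 - 1/5/17) - 1*(-2527876) = (-237 - 1/5*1/17) + 2527876 = (-237 - 1/85) + 2527876 = -20146/85 + 2527876 = 214849314/85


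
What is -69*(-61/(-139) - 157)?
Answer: 1501578/139 ≈ 10803.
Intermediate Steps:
-69*(-61/(-139) - 157) = -69*(-61*(-1/139) - 157) = -69*(61/139 - 157) = -69*(-21762/139) = 1501578/139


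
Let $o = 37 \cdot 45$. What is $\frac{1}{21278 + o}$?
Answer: $\frac{1}{22943} \approx 4.3586 \cdot 10^{-5}$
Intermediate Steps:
$o = 1665$
$\frac{1}{21278 + o} = \frac{1}{21278 + 1665} = \frac{1}{22943}$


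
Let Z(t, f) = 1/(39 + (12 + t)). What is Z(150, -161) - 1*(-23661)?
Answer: 4755862/201 ≈ 23661.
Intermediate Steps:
Z(t, f) = 1/(51 + t)
Z(150, -161) - 1*(-23661) = 1/(51 + 150) - 1*(-23661) = 1/201 + 23661 = 4755862/201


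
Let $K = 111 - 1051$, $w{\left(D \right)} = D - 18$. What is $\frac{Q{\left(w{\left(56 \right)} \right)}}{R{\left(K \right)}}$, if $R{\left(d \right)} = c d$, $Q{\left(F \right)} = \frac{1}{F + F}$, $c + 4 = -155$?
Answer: $\frac{1}{11358960} \approx 8.8036 \cdot 10^{-8}$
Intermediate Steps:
$c = -159$ ($c = -4 - 155 = -159$)
$w{\left(D \right)} = -18 + D$ ($w{\left(D \right)} = D - 18 = -18 + D$)
$Q{\left(F \right)} = \frac{1}{2 F}$
$K = -940$
$R{\left(d \right)} = - 159 d$
$\frac{Q{\left(w{\left(56 \right)} \right)}}{R{\left(K \right)}} = \frac{\frac{1}{2} \frac{1}{-18 + 56}}{\left(-159\right) \left(-940\right)} = \frac{\frac{1}{2} \cdot \frac{1}{38}}{149460} = \frac{1}{2} \cdot \frac{1}{38} \cdot \frac{1}{149460} = \frac{1}{76} \cdot \frac{1}{149460} = \frac{1}{11358960}$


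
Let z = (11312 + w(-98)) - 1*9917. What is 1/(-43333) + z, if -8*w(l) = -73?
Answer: 486759581/346664 ≈ 1404.1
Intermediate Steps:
w(l) = 73/8 (w(l) = -⅛*(-73) = 73/8)
z = 11233/8 (z = (11312 + 73/8) - 1*9917 = 90569/8 - 9917 = 11233/8 ≈ 1404.1)
1/(-43333) + z = 1/(-43333) + 11233/8 = -1/43333 + 11233/8 = 486759581/346664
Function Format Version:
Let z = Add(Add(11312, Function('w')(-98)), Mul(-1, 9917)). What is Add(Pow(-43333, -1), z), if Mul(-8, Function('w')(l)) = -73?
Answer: Rational(486759581, 346664) ≈ 1404.1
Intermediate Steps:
Function('w')(l) = Rational(73, 8) (Function('w')(l) = Mul(Rational(-1, 8), -73) = Rational(73, 8))
z = Rational(11233, 8) (z = Add(Add(11312, Rational(73, 8)), Mul(-1, 9917)) = Add(Rational(90569, 8), -9917) = Rational(11233, 8) ≈ 1404.1)
Add(Pow(-43333, -1), z) = Add(Pow(-43333, -1), Rational(11233, 8)) = Add(Rational(-1, 43333), Rational(11233, 8)) = Rational(486759581, 346664)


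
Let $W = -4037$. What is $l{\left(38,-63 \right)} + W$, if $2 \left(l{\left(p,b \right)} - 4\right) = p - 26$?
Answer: $-4027$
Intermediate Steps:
$l{\left(p,b \right)} = -9 + \frac{p}{2}$ ($l{\left(p,b \right)} = 4 + \frac{p - 26}{2} = 4 + \frac{-26 + p}{2} = 4 + \left(-13 + \frac{p}{2}\right) = -9 + \frac{p}{2}$)
$l{\left(38,-63 \right)} + W = \left(-9 + \frac{1}{2} \cdot 38\right) - 4037 = \left(-9 + 19\right) - 4037 = 10 - 4037 = -4027$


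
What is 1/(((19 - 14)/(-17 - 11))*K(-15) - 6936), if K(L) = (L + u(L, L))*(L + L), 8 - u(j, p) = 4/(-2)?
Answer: -14/97479 ≈ -0.00014362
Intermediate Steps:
u(j, p) = 10 (u(j, p) = 8 - 4/(-2) = 8 - 4*(-1)/2 = 8 - 1*(-2) = 8 + 2 = 10)
K(L) = 2*L*(10 + L) (K(L) = (L + 10)*(L + L) = (10 + L)*(2*L) = 2*L*(10 + L))
1/(((19 - 14)/(-17 - 11))*K(-15) - 6936) = 1/(((19 - 14)/(-17 - 11))*(2*(-15)*(10 - 15)) - 6936) = 1/((5/(-28))*(2*(-15)*(-5)) - 6936) = 1/((5*(-1/28))*150 - 6936) = 1/(-5/28*150 - 6936) = 1/(-375/14 - 6936) = 1/(-97479/14) = -14/97479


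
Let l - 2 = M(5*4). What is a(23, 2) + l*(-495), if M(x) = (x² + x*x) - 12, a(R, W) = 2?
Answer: -391048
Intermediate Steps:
M(x) = -12 + 2*x² (M(x) = (x² + x²) - 12 = 2*x² - 12 = -12 + 2*x²)
l = 790 (l = 2 + (-12 + 2*(5*4)²) = 2 + (-12 + 2*20²) = 2 + (-12 + 2*400) = 2 + (-12 + 800) = 2 + 788 = 790)
a(23, 2) + l*(-495) = 2 + 790*(-495) = 2 - 391050 = -391048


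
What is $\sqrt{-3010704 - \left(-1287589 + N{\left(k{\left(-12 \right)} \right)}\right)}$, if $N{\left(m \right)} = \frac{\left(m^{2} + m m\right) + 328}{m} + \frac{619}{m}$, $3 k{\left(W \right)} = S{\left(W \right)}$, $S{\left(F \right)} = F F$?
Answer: $\frac{5 i \sqrt{9925809}}{12} \approx 1312.7 i$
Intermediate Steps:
$S{\left(F \right)} = F^{2}$
$k{\left(W \right)} = \frac{W^{2}}{3}$
$N{\left(m \right)} = \frac{619}{m} + \frac{328 + 2 m^{2}}{m}$ ($N{\left(m \right)} = \frac{\left(m^{2} + m^{2}\right) + 328}{m} + \frac{619}{m} = \frac{2 m^{2} + 328}{m} + \frac{619}{m} = \frac{328 + 2 m^{2}}{m} + \frac{619}{m} = \frac{619}{m} + \frac{328 + 2 m^{2}}{m}$)
$\sqrt{-3010704 - \left(-1287589 + N{\left(k{\left(-12 \right)} \right)}\right)} = \sqrt{-3010704 - \left(-1287589 + \frac{947}{48} + 2 \cdot \frac{1}{3} \left(-12\right)^{2}\right)} = \sqrt{-3010704 - \left(-1287589 + \frac{947}{48} + 2 \cdot \frac{1}{3} \cdot 144\right)} = \sqrt{-3010704 - \left(-1287589 + 96 + \frac{947}{48}\right)} = \sqrt{-3010704 + \left(1287589 - \left(96 + 947 \cdot \frac{1}{48}\right)\right)} = \sqrt{-3010704 + \left(1287589 - \left(96 + \frac{947}{48}\right)\right)} = \sqrt{-3010704 + \left(1287589 - \frac{5555}{48}\right)} = \sqrt{-3010704 + \frac{61798717}{48}} = \sqrt{- \frac{82715075}{48}} = \frac{5 i \sqrt{9925809}}{12}$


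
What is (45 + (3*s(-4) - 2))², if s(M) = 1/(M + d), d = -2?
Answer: 7225/4 ≈ 1806.3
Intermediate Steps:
s(M) = 1/(-2 + M) (s(M) = 1/(M - 2) = 1/(-2 + M))
(45 + (3*s(-4) - 2))² = (45 + (3/(-2 - 4) - 2))² = (45 + (3/(-6) - 2))² = (45 + (3*(-⅙) - 2))² = (45 + (-½ - 2))² = (45 - 5/2)² = (85/2)² = 7225/4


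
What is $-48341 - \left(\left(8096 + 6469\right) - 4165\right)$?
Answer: $-58741$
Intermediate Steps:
$-48341 - \left(\left(8096 + 6469\right) - 4165\right) = -48341 - \left(14565 - 4165\right) = -48341 - 10400 = -58741$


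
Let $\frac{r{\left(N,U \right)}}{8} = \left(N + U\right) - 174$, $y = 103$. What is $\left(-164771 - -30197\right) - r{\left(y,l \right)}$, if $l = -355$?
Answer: $-131166$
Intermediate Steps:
$r{\left(N,U \right)} = -1392 + 8 N + 8 U$ ($r{\left(N,U \right)} = 8 \left(\left(N + U\right) - 174\right) = 8 \left(-174 + N + U\right) = -1392 + 8 N + 8 U$)
$\left(-164771 - -30197\right) - r{\left(y,l \right)} = \left(-164771 - -30197\right) - \left(-1392 + 8 \cdot 103 + 8 \left(-355\right)\right) = \left(-164771 + 30197\right) - \left(-1392 + 824 - 2840\right) = -134574 - -3408 = -134574 + 3408 = -131166$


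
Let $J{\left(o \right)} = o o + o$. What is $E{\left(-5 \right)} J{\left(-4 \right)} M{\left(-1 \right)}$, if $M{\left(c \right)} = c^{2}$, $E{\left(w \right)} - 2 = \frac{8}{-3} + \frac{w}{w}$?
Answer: $4$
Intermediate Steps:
$E{\left(w \right)} = \frac{1}{3}$ ($E{\left(w \right)} = 2 + \left(\frac{8}{-3} + \frac{w}{w}\right) = 2 + \left(8 \left(- \frac{1}{3}\right) + 1\right) = 2 + \left(- \frac{8}{3} + 1\right) = 2 - \frac{5}{3} = \frac{1}{3}$)
$J{\left(o \right)} = o + o^{2}$ ($J{\left(o \right)} = o^{2} + o = o + o^{2}$)
$E{\left(-5 \right)} J{\left(-4 \right)} M{\left(-1 \right)} = \frac{\left(-4\right) \left(1 - 4\right)}{3} \left(-1\right)^{2} = \frac{\left(-4\right) \left(-3\right)}{3} \cdot 1 = \frac{1}{3} \cdot 12 \cdot 1 = 4 \cdot 1 = 4$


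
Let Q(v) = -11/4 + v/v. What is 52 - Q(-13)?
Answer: 215/4 ≈ 53.750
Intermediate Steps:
Q(v) = -7/4 (Q(v) = -11*1/4 + 1 = -11/4 + 1 = -7/4)
52 - Q(-13) = 52 - 1*(-7/4) = 52 + 7/4 = 215/4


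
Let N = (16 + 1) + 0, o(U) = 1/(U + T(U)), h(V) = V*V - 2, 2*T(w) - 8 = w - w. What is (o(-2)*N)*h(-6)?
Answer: 289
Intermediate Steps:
T(w) = 4 (T(w) = 4 + (w - w)/2 = 4 + (½)*0 = 4 + 0 = 4)
h(V) = -2 + V² (h(V) = V² - 2 = -2 + V²)
o(U) = 1/(4 + U) (o(U) = 1/(U + 4) = 1/(4 + U))
N = 17 (N = 17 + 0 = 17)
(o(-2)*N)*h(-6) = (17/(4 - 2))*(-2 + (-6)²) = (17/2)*(-2 + 36) = ((½)*17)*34 = (17/2)*34 = 289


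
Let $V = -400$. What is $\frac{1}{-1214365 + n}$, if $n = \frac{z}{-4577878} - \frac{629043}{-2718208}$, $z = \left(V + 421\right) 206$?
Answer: $- \frac{6221812301312}{7555549661321175407} \approx -8.2348 \cdot 10^{-7}$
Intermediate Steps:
$z = 4326$ ($z = \left(-400 + 421\right) 206 = 21 \cdot 206 = 4326$)
$n = \frac{1433961571473}{6221812301312}$ ($n = \frac{4326}{-4577878} - \frac{629043}{-2718208} = 4326 \left(- \frac{1}{4577878}\right) - - \frac{629043}{2718208} = - \frac{2163}{2288939} + \frac{629043}{2718208} = \frac{1433961571473}{6221812301312} \approx 0.23047$)
$\frac{1}{-1214365 + n} = \frac{1}{-1214365 + \frac{1433961571473}{6221812301312}} = \frac{1}{- \frac{7555549661321175407}{6221812301312}} = - \frac{6221812301312}{7555549661321175407}$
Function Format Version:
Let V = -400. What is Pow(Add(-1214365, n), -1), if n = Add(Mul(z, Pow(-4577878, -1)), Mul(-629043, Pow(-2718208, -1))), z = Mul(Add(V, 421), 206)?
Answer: Rational(-6221812301312, 7555549661321175407) ≈ -8.2348e-7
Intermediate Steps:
z = 4326 (z = Mul(Add(-400, 421), 206) = Mul(21, 206) = 4326)
n = Rational(1433961571473, 6221812301312) (n = Add(Mul(4326, Pow(-4577878, -1)), Mul(-629043, Pow(-2718208, -1))) = Add(Mul(4326, Rational(-1, 4577878)), Mul(-629043, Rational(-1, 2718208))) = Add(Rational(-2163, 2288939), Rational(629043, 2718208)) = Rational(1433961571473, 6221812301312) ≈ 0.23047)
Pow(Add(-1214365, n), -1) = Pow(Add(-1214365, Rational(1433961571473, 6221812301312)), -1) = Pow(Rational(-7555549661321175407, 6221812301312), -1) = Rational(-6221812301312, 7555549661321175407)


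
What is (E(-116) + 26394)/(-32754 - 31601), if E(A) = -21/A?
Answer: -612345/1493036 ≈ -0.41013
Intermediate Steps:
(E(-116) + 26394)/(-32754 - 31601) = (-21/(-116) + 26394)/(-32754 - 31601) = (-21*(-1/116) + 26394)/(-64355) = (21/116 + 26394)*(-1/64355) = (3061725/116)*(-1/64355) = -612345/1493036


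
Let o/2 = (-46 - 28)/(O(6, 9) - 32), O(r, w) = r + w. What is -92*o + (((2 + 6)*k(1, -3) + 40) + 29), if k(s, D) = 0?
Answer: -12443/17 ≈ -731.94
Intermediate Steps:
o = 148/17 (o = 2*((-46 - 28)/((6 + 9) - 32)) = 2*(-74/(15 - 32)) = 2*(-74/(-17)) = 2*(-74*(-1/17)) = 2*(74/17) = 148/17 ≈ 8.7059)
-92*o + (((2 + 6)*k(1, -3) + 40) + 29) = -92*148/17 + (((2 + 6)*0 + 40) + 29) = -13616/17 + ((8*0 + 40) + 29) = -13616/17 + ((0 + 40) + 29) = -13616/17 + (40 + 29) = -13616/17 + 69 = -12443/17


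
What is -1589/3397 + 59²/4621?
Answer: 4482188/15697537 ≈ 0.28553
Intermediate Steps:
-1589/3397 + 59²/4621 = -1589*1/3397 + 3481*(1/4621) = -1589/3397 + 3481/4621 = 4482188/15697537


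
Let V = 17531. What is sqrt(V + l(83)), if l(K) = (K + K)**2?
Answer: sqrt(45087) ≈ 212.34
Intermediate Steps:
l(K) = 4*K**2 (l(K) = (2*K)**2 = 4*K**2)
sqrt(V + l(83)) = sqrt(17531 + 4*83**2) = sqrt(17531 + 4*6889) = sqrt(17531 + 27556) = sqrt(45087)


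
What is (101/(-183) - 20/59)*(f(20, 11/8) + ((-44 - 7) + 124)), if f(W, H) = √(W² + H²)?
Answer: -702187/10797 - 163523*√89/86376 ≈ -82.895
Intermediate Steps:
f(W, H) = √(H² + W²)
(101/(-183) - 20/59)*(f(20, 11/8) + ((-44 - 7) + 124)) = (101/(-183) - 20/59)*(√((11/8)² + 20²) + ((-44 - 7) + 124)) = (101*(-1/183) - 20*1/59)*(√((11*(⅛))² + 400) + (-51 + 124)) = (-101/183 - 20/59)*(√((11/8)² + 400) + 73) = -9619*(√(121/64 + 400) + 73)/10797 = -9619*(√(25721/64) + 73)/10797 = -9619*(17*√89/8 + 73)/10797 = -9619*(73 + 17*√89/8)/10797 = -702187/10797 - 163523*√89/86376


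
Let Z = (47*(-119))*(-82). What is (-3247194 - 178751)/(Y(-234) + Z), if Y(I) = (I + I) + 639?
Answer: -3425945/458797 ≈ -7.4672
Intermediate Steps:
Y(I) = 639 + 2*I (Y(I) = 2*I + 639 = 639 + 2*I)
Z = 458626 (Z = -5593*(-82) = 458626)
(-3247194 - 178751)/(Y(-234) + Z) = (-3247194 - 178751)/((639 + 2*(-234)) + 458626) = -3425945/((639 - 468) + 458626) = -3425945/(171 + 458626) = -3425945/458797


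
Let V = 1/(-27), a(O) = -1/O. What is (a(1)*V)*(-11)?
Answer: -11/27 ≈ -0.40741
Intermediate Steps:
V = -1/27 ≈ -0.037037
(a(1)*V)*(-11) = (-1/1*(-1/27))*(-11) = (-1*1*(-1/27))*(-11) = -1*(-1/27)*(-11) = (1/27)*(-11) = -11/27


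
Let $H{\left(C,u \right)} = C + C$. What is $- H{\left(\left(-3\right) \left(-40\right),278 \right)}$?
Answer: $-240$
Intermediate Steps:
$H{\left(C,u \right)} = 2 C$
$- H{\left(\left(-3\right) \left(-40\right),278 \right)} = - 2 \left(\left(-3\right) \left(-40\right)\right) = - 2 \cdot 120 = \left(-1\right) 240 = -240$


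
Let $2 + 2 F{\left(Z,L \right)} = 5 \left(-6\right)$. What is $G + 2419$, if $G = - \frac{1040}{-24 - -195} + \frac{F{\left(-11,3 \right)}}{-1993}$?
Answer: $\frac{822332473}{340803} \approx 2412.9$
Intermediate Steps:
$F{\left(Z,L \right)} = -16$ ($F{\left(Z,L \right)} = -1 + \frac{5 \left(-6\right)}{2} = -1 + \frac{1}{2} \left(-30\right) = -1 - 15 = -16$)
$G = - \frac{2069984}{340803}$ ($G = - \frac{1040}{-24 - -195} - \frac{16}{-1993} = - \frac{1040}{-24 + 195} - - \frac{16}{1993} = - \frac{1040}{171} + \frac{16}{1993} = - \frac{2069984}{340803} \approx -6.0738$)
$G + 2419 = - \frac{2069984}{340803} + 2419 = \frac{822332473}{340803}$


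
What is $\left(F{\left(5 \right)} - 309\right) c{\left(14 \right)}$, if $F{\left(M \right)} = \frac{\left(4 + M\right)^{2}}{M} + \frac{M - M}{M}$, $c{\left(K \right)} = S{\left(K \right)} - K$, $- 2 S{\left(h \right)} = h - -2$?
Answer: $\frac{32208}{5} \approx 6441.6$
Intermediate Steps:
$S{\left(h \right)} = -1 - \frac{h}{2}$ ($S{\left(h \right)} = - \frac{h - -2}{2} = - \frac{h + 2}{2} = - \frac{2 + h}{2} = -1 - \frac{h}{2}$)
$c{\left(K \right)} = -1 - \frac{3 K}{2}$ ($c{\left(K \right)} = \left(-1 - \frac{K}{2}\right) - K = -1 - \frac{3 K}{2}$)
$F{\left(M \right)} = \frac{\left(4 + M\right)^{2}}{M}$ ($F{\left(M \right)} = \frac{\left(4 + M\right)^{2}}{M} + \frac{0}{M} = \frac{\left(4 + M\right)^{2}}{M} + 0 = \frac{\left(4 + M\right)^{2}}{M}$)
$\left(F{\left(5 \right)} - 309\right) c{\left(14 \right)} = \left(\frac{\left(4 + 5\right)^{2}}{5} - 309\right) \left(-1 - 21\right) = \left(\frac{9^{2}}{5} - 309\right) \left(-1 - 21\right) = \left(\frac{1}{5} \cdot 81 - 309\right) \left(-22\right) = \left(\frac{81}{5} - 309\right) \left(-22\right) = \left(- \frac{1464}{5}\right) \left(-22\right) = \frac{32208}{5}$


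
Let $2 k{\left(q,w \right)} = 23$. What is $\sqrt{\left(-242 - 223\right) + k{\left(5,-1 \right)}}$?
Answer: $\frac{i \sqrt{1814}}{2} \approx 21.296 i$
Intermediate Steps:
$k{\left(q,w \right)} = \frac{23}{2}$ ($k{\left(q,w \right)} = \frac{1}{2} \cdot 23 = \frac{23}{2}$)
$\sqrt{\left(-242 - 223\right) + k{\left(5,-1 \right)}} = \sqrt{\left(-242 - 223\right) + \frac{23}{2}} = \sqrt{-465 + \frac{23}{2}} = \sqrt{- \frac{907}{2}} = \frac{i \sqrt{1814}}{2}$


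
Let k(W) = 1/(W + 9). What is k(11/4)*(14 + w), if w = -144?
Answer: -520/47 ≈ -11.064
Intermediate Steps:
k(W) = 1/(9 + W)
k(11/4)*(14 + w) = (14 - 144)/(9 + 11/4) = -130/(9 + 11*(¼)) = -130/(9 + 11/4) = -130/(47/4) = (4/47)*(-130) = -520/47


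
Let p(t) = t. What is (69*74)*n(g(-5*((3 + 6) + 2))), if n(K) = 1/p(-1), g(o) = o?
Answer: -5106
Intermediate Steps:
n(K) = -1 (n(K) = 1/(-1) = -1)
(69*74)*n(g(-5*((3 + 6) + 2))) = (69*74)*(-1) = 5106*(-1) = -5106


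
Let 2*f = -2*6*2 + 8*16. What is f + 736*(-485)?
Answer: -356908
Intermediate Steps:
f = 52 (f = (-2*6*2 + 8*16)/2 = (-12*2 + 128)/2 = (-24 + 128)/2 = (½)*104 = 52)
f + 736*(-485) = 52 + 736*(-485) = 52 - 356960 = -356908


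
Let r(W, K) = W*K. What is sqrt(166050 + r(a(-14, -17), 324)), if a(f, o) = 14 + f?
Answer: 45*sqrt(82) ≈ 407.49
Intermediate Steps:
r(W, K) = K*W
sqrt(166050 + r(a(-14, -17), 324)) = sqrt(166050 + 324*(14 - 14)) = sqrt(166050 + 324*0) = sqrt(166050 + 0) = sqrt(166050) = 45*sqrt(82)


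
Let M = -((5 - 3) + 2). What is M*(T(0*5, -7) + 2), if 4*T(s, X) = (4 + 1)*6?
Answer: -38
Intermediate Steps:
M = -4 (M = -(2 + 2) = -1*4 = -4)
T(s, X) = 15/2 (T(s, X) = ((4 + 1)*6)/4 = (5*6)/4 = (¼)*30 = 15/2)
M*(T(0*5, -7) + 2) = -4*(15/2 + 2) = -4*19/2 = -38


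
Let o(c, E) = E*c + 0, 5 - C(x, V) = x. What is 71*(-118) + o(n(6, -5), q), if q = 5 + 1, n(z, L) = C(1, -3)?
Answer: -8354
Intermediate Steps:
C(x, V) = 5 - x
n(z, L) = 4 (n(z, L) = 5 - 1*1 = 5 - 1 = 4)
q = 6
o(c, E) = E*c
71*(-118) + o(n(6, -5), q) = 71*(-118) + 6*4 = -8378 + 24 = -8354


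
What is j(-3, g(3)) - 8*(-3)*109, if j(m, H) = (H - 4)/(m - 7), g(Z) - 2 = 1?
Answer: 26161/10 ≈ 2616.1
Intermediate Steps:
g(Z) = 3 (g(Z) = 2 + 1 = 3)
j(m, H) = (-4 + H)/(-7 + m)
j(-3, g(3)) - 8*(-3)*109 = (-4 + 3)/(-7 - 3) - 8*(-3)*109 = -1/(-10) + 24*109 = -1/10*(-1) + 2616 = 1/10 + 2616 = 26161/10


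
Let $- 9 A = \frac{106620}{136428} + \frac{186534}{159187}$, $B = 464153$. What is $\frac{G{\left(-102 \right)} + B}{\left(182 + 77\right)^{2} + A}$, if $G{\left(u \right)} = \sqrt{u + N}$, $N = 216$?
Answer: $\frac{7560204375001131}{1092623399742646} + \frac{16288173027 \sqrt{114}}{1092623399742646} \approx 6.9195$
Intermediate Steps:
$G{\left(u \right)} = \sqrt{216 + u}$ ($G{\left(u \right)} = \sqrt{u + 216} = \sqrt{216 + u}$)
$A = - \frac{3535081541}{16288173027}$ ($A = - \frac{\frac{106620}{136428} + \frac{186534}{159187}}{9} = - \frac{106620 \cdot \frac{1}{136428} + 186534 \cdot \frac{1}{159187}}{9} = - \frac{\frac{8885}{11369} + \frac{186534}{159187}}{9} = \left(- \frac{1}{9}\right) \frac{3535081541}{1809797003} = - \frac{3535081541}{16288173027} \approx -0.21703$)
$\frac{G{\left(-102 \right)} + B}{\left(182 + 77\right)^{2} + A} = \frac{\sqrt{216 - 102} + 464153}{\left(182 + 77\right)^{2} - \frac{3535081541}{16288173027}} = \frac{\sqrt{114} + 464153}{259^{2} - \frac{3535081541}{16288173027}} = \frac{464153 + \sqrt{114}}{67081 - \frac{3535081541}{16288173027}} = \frac{464153 + \sqrt{114}}{\frac{1092623399742646}{16288173027}} = \left(464153 + \sqrt{114}\right) \frac{16288173027}{1092623399742646} = \frac{7560204375001131}{1092623399742646} + \frac{16288173027 \sqrt{114}}{1092623399742646}$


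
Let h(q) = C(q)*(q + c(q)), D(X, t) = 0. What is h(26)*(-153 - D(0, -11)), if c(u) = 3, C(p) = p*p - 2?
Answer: -2990538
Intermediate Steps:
C(p) = -2 + p² (C(p) = p² - 2 = -2 + p²)
h(q) = (-2 + q²)*(3 + q) (h(q) = (-2 + q²)*(q + 3) = (-2 + q²)*(3 + q))
h(26)*(-153 - D(0, -11)) = ((-2 + 26²)*(3 + 26))*(-153 - 1*0) = ((-2 + 676)*29)*(-153 + 0) = (674*29)*(-153) = 19546*(-153) = -2990538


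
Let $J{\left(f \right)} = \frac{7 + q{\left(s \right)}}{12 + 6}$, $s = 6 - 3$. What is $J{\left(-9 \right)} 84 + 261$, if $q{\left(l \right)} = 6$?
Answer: $\frac{965}{3} \approx 321.67$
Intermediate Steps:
$s = 3$ ($s = 6 - 3 = 3$)
$J{\left(f \right)} = \frac{13}{18}$ ($J{\left(f \right)} = \frac{7 + 6}{12 + 6} = \frac{13}{18}$)
$J{\left(-9 \right)} 84 + 261 = \frac{13}{18} \cdot 84 + 261 = \frac{182}{3} + 261 = \frac{965}{3}$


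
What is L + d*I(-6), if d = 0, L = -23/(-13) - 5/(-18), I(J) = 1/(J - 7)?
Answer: 479/234 ≈ 2.0470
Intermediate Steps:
I(J) = 1/(-7 + J)
L = 479/234 (L = -23*(-1/13) - 5*(-1/18) = 23/13 + 5/18 = 479/234 ≈ 2.0470)
L + d*I(-6) = 479/234 + 0/(-7 - 6) = 479/234 + 0/(-13) = 479/234 + 0*(-1/13) = 479/234 + 0 = 479/234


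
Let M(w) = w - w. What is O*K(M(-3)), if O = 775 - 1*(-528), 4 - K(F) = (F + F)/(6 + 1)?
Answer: 5212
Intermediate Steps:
M(w) = 0
K(F) = 4 - 2*F/7 (K(F) = 4 - (F + F)/(6 + 1) = 4 - 2*F/7)
O = 1303 (O = 775 + 528 = 1303)
O*K(M(-3)) = 1303*(4 - 2/7*0) = 1303*(4 + 0) = 1303*4 = 5212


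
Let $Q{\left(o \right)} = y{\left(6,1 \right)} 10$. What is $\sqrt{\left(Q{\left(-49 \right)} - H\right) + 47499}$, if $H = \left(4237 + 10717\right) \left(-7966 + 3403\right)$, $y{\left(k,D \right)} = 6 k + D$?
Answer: $\sqrt{68282971} \approx 8263.3$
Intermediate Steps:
$y{\left(k,D \right)} = D + 6 k$
$H = -68235102$ ($H = 14954 \left(-4563\right) = -68235102$)
$Q{\left(o \right)} = 370$ ($Q{\left(o \right)} = \left(1 + 6 \cdot 6\right) 10 = \left(1 + 36\right) 10 = 37 \cdot 10 = 370$)
$\sqrt{\left(Q{\left(-49 \right)} - H\right) + 47499} = \sqrt{\left(370 - -68235102\right) + 47499} = \sqrt{\left(370 + 68235102\right) + 47499} = \sqrt{68235472 + 47499} = \sqrt{68282971}$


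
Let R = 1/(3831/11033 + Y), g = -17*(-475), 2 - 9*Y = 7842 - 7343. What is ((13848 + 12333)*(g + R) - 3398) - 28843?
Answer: 1151786903683191/5448922 ≈ 2.1138e+8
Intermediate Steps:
Y = -497/9 (Y = 2/9 - (7842 - 7343)/9 = 2/9 - ⅑*499 = 2/9 - 499/9 = -497/9 ≈ -55.222)
g = 8075
R = -99297/5448922 (R = 1/(3831/11033 - 497/9) = 1/(-5448922/99297) = -99297/5448922 ≈ -0.018223)
((13848 + 12333)*(g + R) - 3398) - 28843 = ((13848 + 12333)*(8075 - 99297/5448922) - 3398) - 28843 = (26181*(43999945853/5448922) - 3398) - 28843 = (1151962582377393/5448922 - 3398) - 28843 = 1151944066940437/5448922 - 28843 = 1151786903683191/5448922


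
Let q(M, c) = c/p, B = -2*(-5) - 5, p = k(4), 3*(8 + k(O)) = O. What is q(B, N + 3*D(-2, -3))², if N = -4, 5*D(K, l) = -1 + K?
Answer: 7569/10000 ≈ 0.75690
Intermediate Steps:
D(K, l) = -⅕ + K/5 (D(K, l) = (-1 + K)/5 = -⅕ + K/5)
k(O) = -8 + O/3
p = -20/3 (p = -8 + (⅓)*4 = -8 + 4/3 = -20/3 ≈ -6.6667)
B = 5 (B = 10 - 5 = 5)
q(M, c) = -3*c/20 (q(M, c) = c/(-20/3) = c*(-3/20) = -3*c/20)
q(B, N + 3*D(-2, -3))² = (-3*(-4 + 3*(-⅕ + (⅕)*(-2)))/20)² = (-3*(-4 + 3*(-⅕ - ⅖))/20)² = (-3*(-4 + 3*(-⅗))/20)² = (-3*(-4 - 9/5)/20)² = (-3/20*(-29/5))² = (87/100)² = 7569/10000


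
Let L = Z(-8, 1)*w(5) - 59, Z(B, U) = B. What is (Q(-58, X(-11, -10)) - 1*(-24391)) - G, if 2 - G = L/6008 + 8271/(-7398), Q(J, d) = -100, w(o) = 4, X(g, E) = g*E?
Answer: 59973738155/2469288 ≈ 24288.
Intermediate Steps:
X(g, E) = E*g
L = -91 (L = -8*4 - 59 = -32 - 59 = -91)
G = 7736653/2469288 (G = 2 - (-91/6008 + 8271/(-7398)) = 2 - (-91*1/6008 + 8271*(-1/7398)) = 2 - (-91/6008 - 919/822) = 2 - 1*(-2798077/2469288) = 2 + 2798077/2469288 = 7736653/2469288 ≈ 3.1332)
(Q(-58, X(-11, -10)) - 1*(-24391)) - G = (-100 - 1*(-24391)) - 1*7736653/2469288 = (-100 + 24391) - 7736653/2469288 = 24291 - 7736653/2469288 = 59973738155/2469288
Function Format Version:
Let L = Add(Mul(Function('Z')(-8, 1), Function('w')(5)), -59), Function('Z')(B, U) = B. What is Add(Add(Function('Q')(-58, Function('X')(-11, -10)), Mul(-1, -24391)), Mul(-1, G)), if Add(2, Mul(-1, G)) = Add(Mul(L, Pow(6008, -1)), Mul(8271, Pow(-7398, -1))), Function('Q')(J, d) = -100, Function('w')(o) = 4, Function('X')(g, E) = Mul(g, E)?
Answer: Rational(59973738155, 2469288) ≈ 24288.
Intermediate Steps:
Function('X')(g, E) = Mul(E, g)
L = -91 (L = Add(Mul(-8, 4), -59) = Add(-32, -59) = -91)
G = Rational(7736653, 2469288) (G = Add(2, Mul(-1, Add(Mul(-91, Pow(6008, -1)), Mul(8271, Pow(-7398, -1))))) = Add(2, Mul(-1, Add(Mul(-91, Rational(1, 6008)), Mul(8271, Rational(-1, 7398))))) = Add(2, Mul(-1, Add(Rational(-91, 6008), Rational(-919, 822)))) = Add(2, Mul(-1, Rational(-2798077, 2469288))) = Add(2, Rational(2798077, 2469288)) = Rational(7736653, 2469288) ≈ 3.1332)
Add(Add(Function('Q')(-58, Function('X')(-11, -10)), Mul(-1, -24391)), Mul(-1, G)) = Add(Add(-100, Mul(-1, -24391)), Mul(-1, Rational(7736653, 2469288))) = Add(Add(-100, 24391), Rational(-7736653, 2469288)) = Add(24291, Rational(-7736653, 2469288)) = Rational(59973738155, 2469288)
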